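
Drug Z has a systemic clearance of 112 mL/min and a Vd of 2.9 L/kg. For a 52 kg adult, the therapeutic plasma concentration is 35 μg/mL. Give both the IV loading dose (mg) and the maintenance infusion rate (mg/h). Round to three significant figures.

(a) 5280 mg; (b) 235 mg/h

Vd = 2.9 L/kg × 52 kg = 150.8 L
LD = Vd · C_target = 150.8 × 35 = 5278 mg
CL = 112 mL/min = 112 × 0.06 = 6.720 L/h
Maintenance infusion rate = CL × Css = 6.720 × 35 = 235.2 mg/h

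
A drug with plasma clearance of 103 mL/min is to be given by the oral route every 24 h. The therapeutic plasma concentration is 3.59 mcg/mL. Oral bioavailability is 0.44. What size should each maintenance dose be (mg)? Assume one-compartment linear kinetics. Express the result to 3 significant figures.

CL = 103 mL/min = 103 × 0.06 = 6.180 L/h
D = CL × Css × τ / F = 6.180 × 3.59 × 24 / 0.44 = 1210 mg

1210 mg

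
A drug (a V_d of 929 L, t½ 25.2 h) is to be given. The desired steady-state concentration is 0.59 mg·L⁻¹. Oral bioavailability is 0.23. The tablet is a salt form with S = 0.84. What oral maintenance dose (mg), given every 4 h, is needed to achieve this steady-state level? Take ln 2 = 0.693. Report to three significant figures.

312 mg

CL = ln 2 · Vd / t½ = 0.693 × 929.0 / 25.2 = 25.55 L/h
D = CL × Css × τ / F / S = 25.55 × 0.59 × 4 / 0.23 / 0.84 = 312.1 mg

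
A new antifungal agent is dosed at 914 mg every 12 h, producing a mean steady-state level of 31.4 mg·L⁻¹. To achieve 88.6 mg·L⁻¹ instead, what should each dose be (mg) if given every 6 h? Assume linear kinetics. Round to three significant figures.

With linear kinetics, Css is proportional to dose rate (D/τ) at fixed clearance.
D₂ = D₁ × (Css,target / Css,current) × (τ₂/τ₁) = 914 × (88.6/31.4) × (6/12) = 1289 mg

1290 mg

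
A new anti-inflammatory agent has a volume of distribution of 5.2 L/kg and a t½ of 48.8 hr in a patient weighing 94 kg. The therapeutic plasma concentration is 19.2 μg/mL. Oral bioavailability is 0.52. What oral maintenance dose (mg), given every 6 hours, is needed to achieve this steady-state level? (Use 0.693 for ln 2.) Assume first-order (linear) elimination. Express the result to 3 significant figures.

Vd(total) = 94 kg × 5.2 L/kg = 488.8 L
CL = ln 2 · Vd / t½ = 0.693 × 488.8 / 48.8 = 6.941 L/h
D = CL × Css × τ / F = 6.941 × 19.2 × 6 / 0.52 = 1538 mg

1540 mg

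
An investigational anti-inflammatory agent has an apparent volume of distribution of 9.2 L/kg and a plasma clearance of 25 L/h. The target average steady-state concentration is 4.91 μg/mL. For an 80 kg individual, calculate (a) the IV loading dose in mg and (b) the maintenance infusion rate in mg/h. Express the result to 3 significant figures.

(a) 3610 mg; (b) 123 mg/h

Vd(total) = 80 kg × 9.2 L/kg = 736.0 L
Loading dose = Vd × C = 736.0 × 4.91 = 3614 mg
Maintenance infusion rate = CL × Css = 25.00 × 4.91 = 122.8 mg/h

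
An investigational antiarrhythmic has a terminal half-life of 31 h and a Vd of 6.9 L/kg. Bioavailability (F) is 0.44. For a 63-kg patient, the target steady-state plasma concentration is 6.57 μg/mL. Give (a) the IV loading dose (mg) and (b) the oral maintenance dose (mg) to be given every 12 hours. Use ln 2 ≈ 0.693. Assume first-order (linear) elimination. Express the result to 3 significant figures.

Total Vd = 6.9 × 63 = 434.7 L
LD = Vd × C = 434.7 × 6.57 = 2856 mg
CL = 0.693 × Vd / t½ = 0.693 × 434.7 / 31 = 9.718 L/h
D = CL × Css × τ / F = 9.718 × 6.57 × 12 / 0.44 = 1741 mg

(a) 2860 mg; (b) 1740 mg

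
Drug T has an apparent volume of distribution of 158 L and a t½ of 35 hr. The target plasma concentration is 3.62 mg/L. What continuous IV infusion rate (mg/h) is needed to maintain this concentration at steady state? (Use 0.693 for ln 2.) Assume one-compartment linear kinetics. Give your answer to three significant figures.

CL = 0.693 × Vd / t½ = 0.693 × 158.0 / 35 = 3.128 L/h
Infusion rate = CL × Css = 3.128 × 3.62 = 11.32 mg/h

11.3 mg/h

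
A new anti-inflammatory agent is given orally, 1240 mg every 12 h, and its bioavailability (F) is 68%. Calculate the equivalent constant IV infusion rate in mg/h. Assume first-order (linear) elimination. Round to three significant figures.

Equivalent systemic input: infusion rate = F·D/τ.
Rate = 0.68 × 1240 / 12 = 70.27 mg/h

70.3 mg/h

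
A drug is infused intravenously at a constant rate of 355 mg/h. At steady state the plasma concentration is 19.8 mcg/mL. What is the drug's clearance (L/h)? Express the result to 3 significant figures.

At steady state, infusion rate = CL × Css, so CL = rate / Css.
CL = 355 / 19.8 = 17.93 L/h

17.9 L/h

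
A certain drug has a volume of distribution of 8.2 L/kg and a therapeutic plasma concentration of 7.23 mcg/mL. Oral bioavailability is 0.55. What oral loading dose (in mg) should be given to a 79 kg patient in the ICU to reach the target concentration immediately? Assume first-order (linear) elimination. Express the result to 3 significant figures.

8520 mg

Vd(total) = 79 kg × 8.2 L/kg = 647.8 L
The loading dose fills Vd to the target concentration.
LD = Vd × C / F = 647.8 × 7.230 / 0.55 = 8516 mg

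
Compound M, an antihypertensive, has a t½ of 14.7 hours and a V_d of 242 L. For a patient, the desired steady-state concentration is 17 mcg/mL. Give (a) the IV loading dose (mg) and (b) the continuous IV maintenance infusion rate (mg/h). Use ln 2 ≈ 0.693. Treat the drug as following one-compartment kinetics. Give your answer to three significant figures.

(a) 4110 mg; (b) 194 mg/h

LD = Vd × C = 242.0 × 17 = 4114 mg
CL = 0.693 × Vd / t½ = 0.693 × 242.0 / 14.7 = 11.41 L/h
Infusion rate = CL × Css = 11.41 × 17 = 194.0 mg/h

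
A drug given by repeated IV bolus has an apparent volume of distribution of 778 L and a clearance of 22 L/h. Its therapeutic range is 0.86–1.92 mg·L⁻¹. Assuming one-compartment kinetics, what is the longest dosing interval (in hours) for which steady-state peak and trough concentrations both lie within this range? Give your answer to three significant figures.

k = CL / Vd = 22.00 / 778.0 = 0.02828 h⁻¹
Between IV bolus doses, concentration decays as C = C₀·e^(−kτ), so C_peak/C_trough = e^(kτ).
τ_max = ln(C_peak/C_trough) / k = ln(1.92/0.86) / 0.02828 = 0.8031 / 0.02828 = 28.40 h

28.4 h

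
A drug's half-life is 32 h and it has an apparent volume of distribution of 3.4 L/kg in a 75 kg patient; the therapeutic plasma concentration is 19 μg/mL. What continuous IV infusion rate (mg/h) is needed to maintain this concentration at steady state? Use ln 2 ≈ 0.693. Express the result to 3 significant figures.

105 mg/h

Total Vd = 3.4 × 75 = 255.0 L
CL = ln 2 · Vd / t½ = 0.693 × 255.0 / 32 = 5.522 L/h
Infusion rate = CL × Css = 5.522 × 19 = 104.9 mg/h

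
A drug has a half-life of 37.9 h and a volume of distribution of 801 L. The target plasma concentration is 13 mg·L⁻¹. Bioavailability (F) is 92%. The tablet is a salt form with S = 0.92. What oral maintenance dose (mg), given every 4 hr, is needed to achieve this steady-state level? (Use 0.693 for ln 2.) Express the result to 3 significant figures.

CL = 0.693 × Vd / t½ = 0.693 × 801.0 / 37.9 = 14.65 L/h
D = CL × Css × τ / F / S = 14.65 × 13 × 4 / 0.92 / 0.92 = 900.0 mg

900 mg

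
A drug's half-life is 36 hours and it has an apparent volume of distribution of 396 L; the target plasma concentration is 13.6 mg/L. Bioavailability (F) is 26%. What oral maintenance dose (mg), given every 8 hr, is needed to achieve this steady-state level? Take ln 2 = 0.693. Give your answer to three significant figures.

3190 mg

k = 0.693/36 = 0.01925 h⁻¹, so CL = k·Vd = 0.01925 × 396.0 = 7.623 L/h
D = CL × Css × τ / F = 7.623 × 13.6 × 8 / 0.26 = 3190 mg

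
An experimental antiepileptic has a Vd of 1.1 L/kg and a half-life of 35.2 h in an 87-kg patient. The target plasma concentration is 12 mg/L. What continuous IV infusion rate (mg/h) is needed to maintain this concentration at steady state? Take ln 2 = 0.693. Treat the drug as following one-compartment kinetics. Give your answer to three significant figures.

Vd(total) = 87 kg × 1.1 L/kg = 95.70 L
CL = ln 2 · Vd / t½ = 0.693 × 95.70 / 35.2 = 1.884 L/h
Infusion rate = CL × Css = 1.884 × 12 = 22.61 mg/h

22.6 mg/h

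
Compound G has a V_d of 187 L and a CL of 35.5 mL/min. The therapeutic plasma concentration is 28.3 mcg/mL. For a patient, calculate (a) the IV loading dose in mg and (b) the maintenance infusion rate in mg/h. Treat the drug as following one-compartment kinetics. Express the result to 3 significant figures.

(a) 5290 mg; (b) 60.3 mg/h

LD = Vd · C_target = 187.0 × 28.3 = 5292 mg
CL = 35.5 mL/min = 35.5 × 0.06 = 2.130 L/h
Maintenance infusion rate = CL × Css = 2.130 × 28.3 = 60.28 mg/h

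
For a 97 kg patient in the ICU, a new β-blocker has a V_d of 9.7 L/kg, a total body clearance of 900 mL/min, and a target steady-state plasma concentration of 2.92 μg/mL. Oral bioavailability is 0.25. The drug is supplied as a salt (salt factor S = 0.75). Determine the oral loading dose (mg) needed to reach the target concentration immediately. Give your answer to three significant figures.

14700 mg

Vd(total) = 97 kg × 9.7 L/kg = 940.9 L
LD = Vd × C / F / S = 940.9 × 2.920 / 0.25 / 0.75 = 14650 mg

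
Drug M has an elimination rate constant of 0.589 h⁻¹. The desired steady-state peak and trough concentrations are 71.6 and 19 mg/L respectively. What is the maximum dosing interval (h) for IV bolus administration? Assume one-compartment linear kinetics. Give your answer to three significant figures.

Between IV bolus doses, concentration decays as C = C₀·e^(−kτ), so C_peak/C_trough = e^(kτ).
τ_max = ln(C_peak/C_trough) / k = ln(71.6/19) / 0.5890 = 1.327 / 0.5890 = 2.253 h

2.25 h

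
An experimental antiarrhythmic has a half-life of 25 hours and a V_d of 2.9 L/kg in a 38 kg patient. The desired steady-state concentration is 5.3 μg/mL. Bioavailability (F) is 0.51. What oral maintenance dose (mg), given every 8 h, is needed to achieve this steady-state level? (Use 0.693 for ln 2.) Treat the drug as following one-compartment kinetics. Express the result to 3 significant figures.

254 mg

Total Vd = 2.9 × 38 = 110.2 L
CL = 0.693 × Vd / t½ = 0.693 × 110.2 / 25 = 3.055 L/h
D = CL × Css × τ / F = 3.055 × 5.3 × 8 / 0.51 = 254.0 mg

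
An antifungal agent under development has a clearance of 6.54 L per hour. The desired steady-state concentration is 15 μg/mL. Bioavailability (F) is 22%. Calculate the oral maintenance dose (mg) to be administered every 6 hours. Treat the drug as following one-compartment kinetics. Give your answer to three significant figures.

2680 mg

D = CL × Css × τ / F = 6.540 × 15 × 6 / 0.22 = 2675 mg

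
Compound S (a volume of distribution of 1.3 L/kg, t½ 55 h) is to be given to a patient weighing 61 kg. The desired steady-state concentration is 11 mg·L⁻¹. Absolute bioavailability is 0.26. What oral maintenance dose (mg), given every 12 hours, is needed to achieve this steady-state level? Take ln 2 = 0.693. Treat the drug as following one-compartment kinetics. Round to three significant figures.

Vd = 1.3 L/kg × 61 kg = 79.30 L
CL = ln 2 · Vd / t½ = 0.693 × 79.30 / 55 = 0.9992 L/h
D = CL × Css × τ / F = 0.9992 × 11 × 12 / 0.26 = 507.3 mg

507 mg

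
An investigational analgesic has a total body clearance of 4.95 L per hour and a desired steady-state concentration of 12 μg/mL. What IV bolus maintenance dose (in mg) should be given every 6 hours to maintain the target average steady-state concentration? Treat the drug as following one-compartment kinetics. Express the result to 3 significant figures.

D = CL × Css × τ = 4.950 × 12 × 6 = 356.4 mg

356 mg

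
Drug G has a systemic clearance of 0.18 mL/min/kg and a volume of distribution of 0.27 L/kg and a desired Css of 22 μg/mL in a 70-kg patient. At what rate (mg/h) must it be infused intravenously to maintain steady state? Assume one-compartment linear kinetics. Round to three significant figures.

CL = 0.18 mL/min/kg × 70 kg = 12.60 mL/min = 12.60 × 60/1000 = 0.7560 L/h
At steady state, infusion rate equals elimination rate: rate in = CL × Css.
R₀ = 0.7560 × 22 = 16.63 mg/h

16.6 mg/h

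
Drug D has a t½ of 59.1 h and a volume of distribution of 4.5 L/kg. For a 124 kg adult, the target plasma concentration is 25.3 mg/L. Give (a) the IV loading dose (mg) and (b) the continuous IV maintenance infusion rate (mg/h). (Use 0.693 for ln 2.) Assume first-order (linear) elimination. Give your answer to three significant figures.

Vd = 4.5 L/kg × 124 kg = 558.0 L
LD = Vd × C = 558.0 × 25.3 = 14120 mg
CL = 0.693 × Vd / t½ = 0.693 × 558.0 / 59.1 = 6.543 L/h
Infusion rate = CL × Css = 6.543 × 25.3 = 165.5 mg/h

(a) 14100 mg; (b) 166 mg/h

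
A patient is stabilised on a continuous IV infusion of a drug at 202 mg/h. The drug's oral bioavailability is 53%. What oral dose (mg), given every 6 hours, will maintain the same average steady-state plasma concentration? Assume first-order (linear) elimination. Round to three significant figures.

To maintain the same Css, the systemic dosing rate must be unchanged: F·D/τ = infusion rate.
D = rate × τ / F = 202 × 6 / 0.53 = 2287 mg

2290 mg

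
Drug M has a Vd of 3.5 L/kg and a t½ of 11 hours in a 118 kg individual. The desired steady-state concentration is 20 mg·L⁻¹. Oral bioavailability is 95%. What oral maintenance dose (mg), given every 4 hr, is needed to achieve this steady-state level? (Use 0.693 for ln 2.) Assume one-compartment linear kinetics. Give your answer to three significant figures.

Vd = 3.5 L/kg × 118 kg = 413.0 L
CL = 0.693 × Vd / t½ = 0.693 × 413.0 / 11 = 26.02 L/h
D = CL × Css × τ / F = 26.02 × 20 × 4 / 0.95 = 2191 mg

2190 mg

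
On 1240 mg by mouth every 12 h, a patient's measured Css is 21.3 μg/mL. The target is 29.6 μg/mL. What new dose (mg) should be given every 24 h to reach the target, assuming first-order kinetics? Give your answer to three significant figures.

With linear kinetics, Css is proportional to dose rate (D/τ) at fixed clearance.
D₂ = D₁ × (Css,target / Css,current) × (τ₂/τ₁) = 1240 × (29.6/21.3) × (24/12) = 3446 mg

3450 mg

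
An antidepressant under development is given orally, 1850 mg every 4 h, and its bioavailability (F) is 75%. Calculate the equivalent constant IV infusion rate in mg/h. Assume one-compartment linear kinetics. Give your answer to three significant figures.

Equivalent systemic input: infusion rate = F·D/τ.
Rate = 0.75 × 1850 / 4 = 346.9 mg/h

347 mg/h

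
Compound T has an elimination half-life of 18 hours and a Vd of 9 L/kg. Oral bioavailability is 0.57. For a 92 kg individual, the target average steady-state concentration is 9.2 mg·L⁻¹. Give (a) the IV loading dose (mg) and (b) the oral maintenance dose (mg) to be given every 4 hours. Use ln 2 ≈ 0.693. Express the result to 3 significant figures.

Total Vd = 9 × 92 = 828.0 L
LD = Vd × C = 828.0 × 9.2 = 7618 mg
CL = 0.693 × Vd / t½ = 0.693 × 828.0 / 18 = 31.88 L/h
D = CL × Css × τ / F = 31.88 × 9.2 × 4 / 0.57 = 2058 mg

(a) 7620 mg; (b) 2060 mg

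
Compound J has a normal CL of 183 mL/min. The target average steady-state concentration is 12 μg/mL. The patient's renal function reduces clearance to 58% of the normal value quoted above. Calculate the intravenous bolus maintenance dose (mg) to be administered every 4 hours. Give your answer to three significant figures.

306 mg

CL = 183 mL/min = 183 × 0.06 = 10.98 L/h
Patient clearance = 0.58 × 10.98 = 6.368 L/h
At steady state, dose per interval replaces the amount cleared in that interval: D/τ = CL·Css.
D = CL × Css × τ = 6.368 × 12 × 4 = 305.7 mg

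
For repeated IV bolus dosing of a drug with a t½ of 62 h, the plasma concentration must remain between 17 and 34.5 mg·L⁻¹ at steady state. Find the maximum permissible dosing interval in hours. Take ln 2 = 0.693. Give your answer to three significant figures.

k = 0.693 / t½ = 0.693 / 62 = 0.01118 h⁻¹
Between IV bolus doses, concentration decays as C = C₀·e^(−kτ), so C_peak/C_trough = e^(kτ).
τ_max = ln(C_peak/C_trough) / k = ln(34.5/17) / 0.01118 = 0.7077 / 0.01118 = 63.30 h

63.3 h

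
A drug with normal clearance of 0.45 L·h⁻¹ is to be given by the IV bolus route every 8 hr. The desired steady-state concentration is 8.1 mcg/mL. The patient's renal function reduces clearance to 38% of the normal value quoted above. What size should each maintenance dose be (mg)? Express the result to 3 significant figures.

11.1 mg

Patient clearance = 0.38 × 0.4500 = 0.1710 L/h
At steady state, dose per interval replaces the amount cleared in that interval: D/τ = CL·Css.
D = CL × Css × τ = 0.1710 × 8.1 × 8 = 11.08 mg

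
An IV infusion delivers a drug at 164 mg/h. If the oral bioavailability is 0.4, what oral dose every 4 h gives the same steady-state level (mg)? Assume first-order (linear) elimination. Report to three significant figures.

1640 mg

To maintain the same Css, the systemic dosing rate must be unchanged: F·D/τ = infusion rate.
D = rate × τ / F = 164 × 4 / 0.4 = 1640 mg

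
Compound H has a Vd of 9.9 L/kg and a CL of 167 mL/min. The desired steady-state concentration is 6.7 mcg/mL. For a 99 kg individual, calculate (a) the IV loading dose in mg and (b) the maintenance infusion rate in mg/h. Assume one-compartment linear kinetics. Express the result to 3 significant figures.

(a) 6570 mg; (b) 67.1 mg/h

Total Vd = 9.9 × 99 = 980.1 L
LD = Vd · C_target = 980.1 × 6.7 = 6567 mg
CL = 167 mL/min × 60/1000 = 10.02 L/h
Maintenance infusion rate = CL × Css = 10.02 × 6.7 = 67.13 mg/h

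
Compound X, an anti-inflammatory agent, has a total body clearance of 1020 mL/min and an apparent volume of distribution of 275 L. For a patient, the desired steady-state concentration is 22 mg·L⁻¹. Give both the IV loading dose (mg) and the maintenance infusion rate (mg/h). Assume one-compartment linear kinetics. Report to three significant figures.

(a) 6050 mg; (b) 1350 mg/h

Loading dose = Vd × C = 275.0 × 22 = 6050 mg
CL = 1020 mL/min = 1020 × 0.06 = 61.20 L/h
Maintenance infusion rate = CL × Css = 61.20 × 22 = 1346 mg/h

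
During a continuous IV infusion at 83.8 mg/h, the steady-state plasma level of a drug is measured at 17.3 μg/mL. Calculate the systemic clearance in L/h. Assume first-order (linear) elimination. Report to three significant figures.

At steady state, infusion rate = CL × Css, so CL = rate / Css.
CL = 83.8 / 17.3 = 4.844 L/h

4.84 L/h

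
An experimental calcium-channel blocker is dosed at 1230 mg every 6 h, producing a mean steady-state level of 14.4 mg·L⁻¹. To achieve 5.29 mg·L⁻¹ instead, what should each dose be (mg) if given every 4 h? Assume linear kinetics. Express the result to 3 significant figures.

For first-order elimination, Css ∝ F·D/(CL·τ); F and CL are unchanged, so Css ∝ D/τ.
D₂ = D₁ × (Css,target / Css,current) × (τ₂/τ₁) = 1230 × (5.29/14.4) × (4/6) = 301.2 mg

301 mg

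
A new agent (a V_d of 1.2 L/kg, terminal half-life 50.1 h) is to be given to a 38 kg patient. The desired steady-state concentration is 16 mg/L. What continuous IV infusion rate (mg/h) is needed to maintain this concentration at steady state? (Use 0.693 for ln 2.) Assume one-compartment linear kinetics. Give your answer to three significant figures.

Vd(total) = 38 kg × 1.2 L/kg = 45.60 L
k = 0.693/50.1 = 0.01383 h⁻¹, so CL = k·Vd = 0.01383 × 45.60 = 0.6306 L/h
Infusion rate = CL × Css = 0.6306 × 16 = 10.09 mg/h

10.1 mg/h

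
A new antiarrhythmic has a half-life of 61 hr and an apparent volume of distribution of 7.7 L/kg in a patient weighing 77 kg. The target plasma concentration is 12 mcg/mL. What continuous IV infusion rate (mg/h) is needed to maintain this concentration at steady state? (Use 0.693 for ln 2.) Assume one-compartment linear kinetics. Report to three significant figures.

80.8 mg/h

Vd = 7.7 L/kg × 77 kg = 592.9 L
CL = ln 2 · Vd / t½ = 0.693 × 592.9 / 61 = 6.736 L/h
Infusion rate = CL × Css = 6.736 × 12 = 80.83 mg/h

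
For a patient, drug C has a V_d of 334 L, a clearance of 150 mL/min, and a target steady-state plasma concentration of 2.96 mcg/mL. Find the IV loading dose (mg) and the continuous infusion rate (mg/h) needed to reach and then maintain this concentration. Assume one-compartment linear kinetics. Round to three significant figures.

Loading: fill Vd to C_target → 334.0 L × 2.96 mg/L = 988.6 mg
Convert clearance: 150 mL/min × 60 min/h ÷ 1000 mL/L = 9.000 L/h
Infusion rate = 9.000 L/h × 2.96 mg/L = 26.64 mg/h

(a) 989 mg; (b) 26.6 mg/h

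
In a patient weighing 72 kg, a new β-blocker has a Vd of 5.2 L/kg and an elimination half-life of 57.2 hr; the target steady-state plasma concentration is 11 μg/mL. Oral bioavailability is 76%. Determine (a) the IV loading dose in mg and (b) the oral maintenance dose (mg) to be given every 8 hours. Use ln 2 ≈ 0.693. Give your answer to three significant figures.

Vd = 5.2 L/kg × 72 kg = 374.4 L
LD = Vd × C = 374.4 × 11 = 4118 mg
CL = 0.693 × Vd / t½ = 0.693 × 374.4 / 57.2 = 4.536 L/h
D = CL × Css × τ / F = 4.536 × 11 × 8 / 0.76 = 525.2 mg

(a) 4120 mg; (b) 525 mg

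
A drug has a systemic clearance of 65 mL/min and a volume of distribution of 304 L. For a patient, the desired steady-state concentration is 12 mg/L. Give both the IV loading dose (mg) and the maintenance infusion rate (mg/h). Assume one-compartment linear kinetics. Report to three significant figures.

LD = Vd · C_target = 304.0 × 12 = 3648 mg
CL = 65 mL/min × 60/1000 = 3.900 L/h
Maintenance: replace elimination → rate = CL × Css = 3.900 × 12 = 46.80 mg/h

(a) 3650 mg; (b) 46.8 mg/h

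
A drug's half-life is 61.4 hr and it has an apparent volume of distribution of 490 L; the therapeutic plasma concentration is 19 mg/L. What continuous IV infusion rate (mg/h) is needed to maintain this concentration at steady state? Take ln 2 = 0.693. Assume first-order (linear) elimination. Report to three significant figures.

105 mg/h

k = 0.693/61.4 = 0.01129 h⁻¹, so CL = k·Vd = 0.01129 × 490.0 = 5.532 L/h
Infusion rate = CL × Css = 5.532 × 19 = 105.1 mg/h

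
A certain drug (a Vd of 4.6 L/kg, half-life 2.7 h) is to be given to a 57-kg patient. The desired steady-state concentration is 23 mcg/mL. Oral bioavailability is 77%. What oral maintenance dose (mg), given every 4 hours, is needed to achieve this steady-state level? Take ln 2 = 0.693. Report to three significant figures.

Total Vd = 4.6 × 57 = 262.2 L
CL = ln 2 · Vd / t½ = 0.693 × 262.2 / 2.7 = 67.30 L/h
D = CL × Css × τ / F = 67.30 × 23 × 4 / 0.77 = 8041 mg

8040 mg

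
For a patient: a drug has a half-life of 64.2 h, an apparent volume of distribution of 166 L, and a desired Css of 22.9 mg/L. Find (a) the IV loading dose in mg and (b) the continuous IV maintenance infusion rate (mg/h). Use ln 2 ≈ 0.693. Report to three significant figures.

(a) 3800 mg; (b) 41.0 mg/h

LD = Vd × C = 166.0 × 22.9 = 3801 mg
CL = 0.693 × Vd / t½ = 0.693 × 166.0 / 64.2 = 1.792 L/h
Infusion rate = CL × Css = 1.792 × 22.9 = 41.04 mg/h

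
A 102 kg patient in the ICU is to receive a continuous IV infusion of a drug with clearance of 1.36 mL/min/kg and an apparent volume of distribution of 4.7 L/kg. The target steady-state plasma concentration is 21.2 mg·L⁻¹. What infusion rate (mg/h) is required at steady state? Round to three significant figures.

CL = 1.36 mL/min/kg × 102 kg = 138.7 mL/min = 138.7 × 60/1000 = 8.322 L/h
Infusion rate = CL · Css = 8.322 L/h × 21.2 mg/L = 176.4 mg/h

176 mg/h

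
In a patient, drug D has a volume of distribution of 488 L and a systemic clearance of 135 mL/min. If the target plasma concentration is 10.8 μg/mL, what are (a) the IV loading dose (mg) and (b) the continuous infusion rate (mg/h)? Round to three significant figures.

Loading: fill Vd to C_target → 488.0 L × 10.8 mg/L = 5270 mg
CL = 135 mL/min = 135 × 0.06 = 8.100 L/h
Maintenance infusion rate = CL × Css = 8.100 × 10.8 = 87.48 mg/h

(a) 5270 mg; (b) 87.5 mg/h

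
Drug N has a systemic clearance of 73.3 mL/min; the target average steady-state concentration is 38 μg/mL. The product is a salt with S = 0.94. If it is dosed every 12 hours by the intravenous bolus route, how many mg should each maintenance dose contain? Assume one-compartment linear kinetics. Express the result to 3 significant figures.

CL = 73.3 mL/min × 60/1000 = 4.398 L/h
At steady state, dose per interval replaces the amount cleared in that interval: S·D/τ = CL·Css.
D = CL × Css × τ / S = 4.398 × 38 × 12 / 0.94 = 2133 mg

2130 mg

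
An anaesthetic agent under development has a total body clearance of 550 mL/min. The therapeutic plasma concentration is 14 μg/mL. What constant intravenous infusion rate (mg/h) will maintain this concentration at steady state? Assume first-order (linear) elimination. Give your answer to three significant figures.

CL = 550 mL/min = 550 × 0.06 = 33.00 L/h
Infusion rate = CL · Css = 33.00 L/h × 14 mg/L = 462.0 mg/h

462 mg/h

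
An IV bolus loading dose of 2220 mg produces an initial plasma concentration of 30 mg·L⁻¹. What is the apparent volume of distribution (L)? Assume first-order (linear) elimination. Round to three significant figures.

74.0 L

Immediately after an IV bolus, C₀ = Dose / Vd, so Vd = Dose / C₀.
Vd = 2220 / 30 = 74.00 L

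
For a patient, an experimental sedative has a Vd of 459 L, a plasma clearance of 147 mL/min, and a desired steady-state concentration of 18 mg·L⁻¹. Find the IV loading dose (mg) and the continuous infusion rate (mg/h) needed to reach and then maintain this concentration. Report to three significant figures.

(a) 8260 mg; (b) 159 mg/h

Loading dose = Vd × C = 459.0 × 18 = 8262 mg
CL = 147 mL/min = 147 × 0.06 = 8.820 L/h
Maintenance infusion rate = CL × Css = 8.820 × 18 = 158.8 mg/h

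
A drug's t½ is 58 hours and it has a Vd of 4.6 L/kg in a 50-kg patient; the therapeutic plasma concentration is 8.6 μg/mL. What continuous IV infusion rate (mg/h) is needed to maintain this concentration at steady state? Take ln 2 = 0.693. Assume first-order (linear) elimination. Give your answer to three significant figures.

Total Vd = 4.6 × 50 = 230.0 L
k = 0.693/58 = 0.01195 h⁻¹, so CL = k·Vd = 0.01195 × 230.0 = 2.749 L/h
Infusion rate = CL × Css = 2.749 × 8.6 = 23.64 mg/h

23.6 mg/h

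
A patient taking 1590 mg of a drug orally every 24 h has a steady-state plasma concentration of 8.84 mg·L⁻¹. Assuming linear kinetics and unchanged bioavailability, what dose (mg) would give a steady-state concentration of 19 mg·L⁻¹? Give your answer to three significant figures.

3420 mg

For first-order elimination, Css ∝ F·D/(CL·τ); F and CL are unchanged, so Css ∝ D/τ.
D₂ = D₁ × (Css,target / Css,current) = 1590 × 19/8.84 = 3417 mg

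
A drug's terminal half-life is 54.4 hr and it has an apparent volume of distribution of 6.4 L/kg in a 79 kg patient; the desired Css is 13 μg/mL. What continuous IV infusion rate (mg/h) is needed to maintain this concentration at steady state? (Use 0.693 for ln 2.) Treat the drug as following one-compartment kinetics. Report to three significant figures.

83.7 mg/h

Vd(total) = 79 kg × 6.4 L/kg = 505.6 L
k = 0.693/54.4 = 0.01274 h⁻¹, so CL = k·Vd = 0.01274 × 505.6 = 6.441 L/h
Infusion rate = CL × Css = 6.441 × 13 = 83.73 mg/h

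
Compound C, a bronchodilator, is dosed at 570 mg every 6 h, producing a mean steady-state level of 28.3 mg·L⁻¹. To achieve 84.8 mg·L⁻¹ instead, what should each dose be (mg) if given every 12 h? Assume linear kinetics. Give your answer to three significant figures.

3420 mg

With linear kinetics, Css is proportional to dose rate (D/τ) at fixed clearance.
D₂ = D₁ × (Css,target / Css,current) × (τ₂/τ₁) = 570 × (84.8/28.3) × (12/6) = 3416 mg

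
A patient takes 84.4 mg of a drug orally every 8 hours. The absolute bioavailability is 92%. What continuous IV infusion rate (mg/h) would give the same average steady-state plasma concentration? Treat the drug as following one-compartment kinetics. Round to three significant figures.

9.71 mg/h

Equivalent systemic input: infusion rate = F·D/τ.
Rate = 0.92 × 84.4 / 8 = 9.706 mg/h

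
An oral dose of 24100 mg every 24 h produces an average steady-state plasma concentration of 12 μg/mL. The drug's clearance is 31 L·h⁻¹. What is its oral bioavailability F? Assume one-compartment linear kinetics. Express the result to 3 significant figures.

0.370

F·D/τ = CL·Css at steady state → F = CL·Css·τ / D.
F = 31 × 12 × 24 / 24100 = 0.370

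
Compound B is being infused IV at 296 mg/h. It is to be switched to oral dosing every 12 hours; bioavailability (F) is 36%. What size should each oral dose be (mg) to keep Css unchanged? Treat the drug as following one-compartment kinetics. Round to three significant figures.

To maintain the same Css, the systemic dosing rate must be unchanged: F·D/τ = infusion rate.
D = rate × τ / F = 296 × 12 / 0.36 = 9867 mg

9870 mg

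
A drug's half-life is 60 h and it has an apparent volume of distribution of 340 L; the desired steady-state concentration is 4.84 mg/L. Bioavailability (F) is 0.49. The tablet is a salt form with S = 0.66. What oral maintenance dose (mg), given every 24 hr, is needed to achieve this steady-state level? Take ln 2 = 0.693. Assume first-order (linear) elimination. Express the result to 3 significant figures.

1410 mg

k = 0.693/60 = 0.01155 h⁻¹, so CL = k·Vd = 0.01155 × 340.0 = 3.927 L/h
D = CL × Css × τ / F / S = 3.927 × 4.84 × 24 / 0.49 / 0.66 = 1411 mg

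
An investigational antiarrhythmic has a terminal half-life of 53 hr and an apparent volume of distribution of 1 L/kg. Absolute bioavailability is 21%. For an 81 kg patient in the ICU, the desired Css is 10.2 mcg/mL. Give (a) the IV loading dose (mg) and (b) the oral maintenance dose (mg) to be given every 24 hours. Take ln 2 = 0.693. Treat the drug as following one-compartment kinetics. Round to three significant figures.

(a) 826 mg; (b) 1230 mg

Vd(total) = 81 kg × 1 L/kg = 81.00 L
LD = Vd × C = 81.00 × 10.2 = 826.2 mg
CL = 0.693 × Vd / t½ = 0.693 × 81.00 / 53 = 1.059 L/h
D = CL × Css × τ / F = 1.059 × 10.2 × 24 / 0.21 = 1234 mg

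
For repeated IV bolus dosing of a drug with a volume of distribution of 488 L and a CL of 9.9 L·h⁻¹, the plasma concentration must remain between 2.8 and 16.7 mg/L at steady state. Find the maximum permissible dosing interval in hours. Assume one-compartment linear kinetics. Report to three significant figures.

88.0 h

k = CL / Vd = 9.900 / 488.0 = 0.02029 h⁻¹
Between IV bolus doses, concentration decays as C = C₀·e^(−kτ), so C_peak/C_trough = e^(kτ).
τ_max = ln(C_peak/C_trough) / k = ln(16.7/2.8) / 0.02029 = 1.786 / 0.02029 = 88.02 h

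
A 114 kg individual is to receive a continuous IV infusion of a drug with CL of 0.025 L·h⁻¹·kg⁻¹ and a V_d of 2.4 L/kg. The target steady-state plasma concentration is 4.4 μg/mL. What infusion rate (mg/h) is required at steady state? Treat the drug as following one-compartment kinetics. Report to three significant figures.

CL = 0.025 L·h⁻¹·kg⁻¹ × 114 kg = 2.850 L/h
R₀ = 2.850 × 4.4 = 12.54 mg/h

12.5 mg/h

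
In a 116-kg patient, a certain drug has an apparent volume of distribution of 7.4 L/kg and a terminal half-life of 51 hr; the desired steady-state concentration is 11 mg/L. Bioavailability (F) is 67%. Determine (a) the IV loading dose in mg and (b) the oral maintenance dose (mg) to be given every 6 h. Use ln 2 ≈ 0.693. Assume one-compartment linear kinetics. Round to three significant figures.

(a) 9440 mg; (b) 1150 mg

Total Vd = 7.4 × 116 = 858.4 L
LD = Vd × C = 858.4 × 11 = 9442 mg
CL = 0.693 × Vd / t½ = 0.693 × 858.4 / 51 = 11.66 L/h
D = CL × Css × τ / F = 11.66 × 11 × 6 / 0.67 = 1149 mg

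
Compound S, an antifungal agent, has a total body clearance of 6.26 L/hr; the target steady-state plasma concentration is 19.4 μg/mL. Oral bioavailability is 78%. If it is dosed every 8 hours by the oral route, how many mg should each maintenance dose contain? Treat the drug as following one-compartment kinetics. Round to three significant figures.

1250 mg

D = CL × Css × τ / F = 6.260 × 19.4 × 8 / 0.78 = 1246 mg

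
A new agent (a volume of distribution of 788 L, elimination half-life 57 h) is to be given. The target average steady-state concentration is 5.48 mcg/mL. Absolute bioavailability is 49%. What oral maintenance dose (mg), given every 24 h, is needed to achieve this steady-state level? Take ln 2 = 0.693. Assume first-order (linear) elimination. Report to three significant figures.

CL = 0.693 × Vd / t½ = 0.693 × 788.0 / 57 = 9.580 L/h
D = CL × Css × τ / F = 9.580 × 5.48 × 24 / 0.49 = 2571 mg

2570 mg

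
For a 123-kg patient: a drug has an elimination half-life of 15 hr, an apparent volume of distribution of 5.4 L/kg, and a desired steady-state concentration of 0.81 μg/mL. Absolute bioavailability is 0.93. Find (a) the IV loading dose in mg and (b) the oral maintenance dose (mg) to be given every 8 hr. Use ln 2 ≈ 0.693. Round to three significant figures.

(a) 538 mg; (b) 214 mg

Vd(total) = 123 kg × 5.4 L/kg = 664.2 L
LD = Vd × C = 664.2 × 0.81 = 538.0 mg
CL = 0.693 × Vd / t½ = 0.693 × 664.2 / 15 = 30.69 L/h
D = CL × Css × τ / F = 30.69 × 0.81 × 8 / 0.93 = 213.8 mg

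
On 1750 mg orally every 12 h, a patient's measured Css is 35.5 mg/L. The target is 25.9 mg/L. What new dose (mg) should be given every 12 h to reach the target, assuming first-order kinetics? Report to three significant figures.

1280 mg

With linear kinetics, Css is proportional to dose rate (D/τ) at fixed clearance.
D₂ = D₁ × (Css,target / Css,current) = 1750 × 25.9/35.5 = 1277 mg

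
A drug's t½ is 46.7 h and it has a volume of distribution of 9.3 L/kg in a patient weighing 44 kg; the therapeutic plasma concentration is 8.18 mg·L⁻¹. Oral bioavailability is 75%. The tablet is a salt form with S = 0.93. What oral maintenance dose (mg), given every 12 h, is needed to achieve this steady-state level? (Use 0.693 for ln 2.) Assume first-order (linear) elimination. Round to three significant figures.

Total Vd = 9.3 × 44 = 409.2 L
CL = 0.693 × Vd / t½ = 0.693 × 409.2 / 46.7 = 6.072 L/h
D = CL × Css × τ / F / S = 6.072 × 8.18 × 12 / 0.75 / 0.93 = 854.5 mg

855 mg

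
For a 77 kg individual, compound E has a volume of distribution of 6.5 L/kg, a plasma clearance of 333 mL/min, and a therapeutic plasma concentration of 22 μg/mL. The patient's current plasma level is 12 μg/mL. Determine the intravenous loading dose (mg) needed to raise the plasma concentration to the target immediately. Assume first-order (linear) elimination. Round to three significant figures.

5010 mg

Total Vd = 6.5 × 77 = 500.5 L
Concentration deficit ΔC = 22 − 12 = 10.00 mg/L
LD = Vd × ΔC = 500.5 × 10.00 = 5005 mg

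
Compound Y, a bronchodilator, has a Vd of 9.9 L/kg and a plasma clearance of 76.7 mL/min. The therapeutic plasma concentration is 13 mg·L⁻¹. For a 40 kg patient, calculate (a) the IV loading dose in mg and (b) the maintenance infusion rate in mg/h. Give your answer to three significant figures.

Vd(total) = 40 kg × 9.9 L/kg = 396.0 L
LD = Vd · C_target = 396.0 × 13 = 5148 mg
Convert clearance: 76.7 mL/min × 60 min/h ÷ 1000 mL/L = 4.602 L/h
Maintenance: replace elimination → rate = CL × Css = 4.602 × 13 = 59.83 mg/h

(a) 5150 mg; (b) 59.8 mg/h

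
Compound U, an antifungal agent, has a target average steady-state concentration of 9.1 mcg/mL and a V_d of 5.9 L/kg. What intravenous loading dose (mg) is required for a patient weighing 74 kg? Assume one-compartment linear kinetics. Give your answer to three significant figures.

Vd(total) = 74 kg × 5.9 L/kg = 436.6 L
The loading dose fills Vd to the target concentration.
LD = Vd × C = 436.6 × 9.100 = 3973 mg

3970 mg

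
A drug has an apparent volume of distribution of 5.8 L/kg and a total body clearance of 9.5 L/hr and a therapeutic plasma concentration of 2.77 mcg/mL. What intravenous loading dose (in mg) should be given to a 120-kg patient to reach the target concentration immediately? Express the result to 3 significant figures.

1930 mg

Vd(total) = 120 kg × 5.8 L/kg = 696.0 L
LD = Vd × C = 696.0 × 2.770 = 1928 mg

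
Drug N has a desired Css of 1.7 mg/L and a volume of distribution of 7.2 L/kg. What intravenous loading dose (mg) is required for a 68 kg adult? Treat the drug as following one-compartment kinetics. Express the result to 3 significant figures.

Total Vd = 7.2 × 68 = 489.6 L
LD = Vd × C = 489.6 × 1.700 = 832.3 mg

832 mg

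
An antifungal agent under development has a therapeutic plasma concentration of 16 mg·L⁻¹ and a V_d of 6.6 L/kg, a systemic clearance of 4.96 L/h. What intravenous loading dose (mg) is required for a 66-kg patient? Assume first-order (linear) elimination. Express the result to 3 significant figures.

6970 mg

Total Vd = 6.6 × 66 = 435.6 L
LD = Vd × C = 435.6 × 16.00 = 6970 mg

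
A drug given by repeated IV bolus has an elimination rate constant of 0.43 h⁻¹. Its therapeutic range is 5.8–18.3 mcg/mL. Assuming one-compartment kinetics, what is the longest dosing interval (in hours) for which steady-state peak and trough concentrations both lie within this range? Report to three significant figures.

2.67 h

Between IV bolus doses, concentration decays as C = C₀·e^(−kτ), so C_peak/C_trough = e^(kτ).
τ_max = ln(C_peak/C_trough) / k = ln(18.3/5.8) / 0.4300 = 1.149 / 0.4300 = 2.672 h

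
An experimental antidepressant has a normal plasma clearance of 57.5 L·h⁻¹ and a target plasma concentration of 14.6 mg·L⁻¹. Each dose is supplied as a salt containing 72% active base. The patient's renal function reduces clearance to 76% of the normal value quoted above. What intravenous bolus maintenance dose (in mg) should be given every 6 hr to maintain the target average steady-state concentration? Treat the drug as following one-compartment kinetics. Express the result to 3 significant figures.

Patient clearance = 0.76 × 57.50 = 43.70 L/h
D = CL × Css × τ / S = 43.70 × 14.6 × 6 / 0.72 = 5317 mg

5320 mg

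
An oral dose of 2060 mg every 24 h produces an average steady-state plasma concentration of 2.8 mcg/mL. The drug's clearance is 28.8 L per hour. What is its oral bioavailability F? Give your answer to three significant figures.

0.939

F·D/τ = CL·Css at steady state → F = CL·Css·τ / D.
F = 28.8 × 2.8 × 24 / 2060 = 0.939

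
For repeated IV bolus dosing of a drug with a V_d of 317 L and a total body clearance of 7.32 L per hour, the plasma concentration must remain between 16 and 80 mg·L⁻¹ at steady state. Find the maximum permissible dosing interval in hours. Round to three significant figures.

k = CL / Vd = 7.320 / 317.0 = 0.02309 h⁻¹
Between IV bolus doses, concentration decays as C = C₀·e^(−kτ), so C_peak/C_trough = e^(kτ).
τ_max = ln(C_peak/C_trough) / k = ln(80/16) / 0.02309 = 1.609 / 0.02309 = 69.68 h

69.7 h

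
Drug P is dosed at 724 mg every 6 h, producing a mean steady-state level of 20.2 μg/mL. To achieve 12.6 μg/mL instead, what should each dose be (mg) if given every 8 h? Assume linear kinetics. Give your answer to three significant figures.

602 mg

For first-order elimination, Css ∝ F·D/(CL·τ); F and CL are unchanged, so Css ∝ D/τ.
D₂ = D₁ × (Css,target / Css,current) × (τ₂/τ₁) = 724 × (12.6/20.2) × (8/6) = 602.1 mg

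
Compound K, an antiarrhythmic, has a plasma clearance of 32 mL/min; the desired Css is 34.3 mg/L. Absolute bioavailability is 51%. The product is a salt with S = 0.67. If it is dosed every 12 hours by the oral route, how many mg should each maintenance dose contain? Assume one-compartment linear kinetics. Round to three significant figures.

Convert clearance: 32 mL/min × 60 min/h ÷ 1000 mL/L = 1.920 L/h
D = CL × Css × τ / F / S = 1.920 × 34.3 × 12 / 0.51 / 0.67 = 2313 mg

2310 mg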